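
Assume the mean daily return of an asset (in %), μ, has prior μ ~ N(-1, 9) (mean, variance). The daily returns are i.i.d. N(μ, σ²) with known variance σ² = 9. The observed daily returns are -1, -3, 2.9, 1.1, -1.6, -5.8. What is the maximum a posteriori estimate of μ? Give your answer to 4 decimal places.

n = 6; x̄ = ((-1) + (-3) + 2.9 + 1.1 + (-1.6) + (-5.8))/6 = -7.4/6 = -37/30 ≈ -1.2333.
For a Normal prior and Normal likelihood with known variance, the posterior is Normal; its mode equals its mean, the precision-weighted average.
Prior precision 1/σ₀² = 1/9; data precision n/σ² = 6/9 = 2/3.
μ̂ = ((1/9)·(-1) + (2/3)·(-37/30)) / (1/9 + 2/3) = (-14/15)/(7/9) = -1.2000.

μ̂_MAP = -1.2000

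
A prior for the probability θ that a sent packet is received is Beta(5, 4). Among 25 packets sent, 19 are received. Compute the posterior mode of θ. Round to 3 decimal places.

θ̂_MAP = 0.719

Prior: Beta(5, 4).
Data: 19 successes in 25 trials. The binomial likelihood contributes θ^19(1−θ)^6, so the posterior is Beta(5+19, 4+6) = Beta(24, 10).
For Beta(a, b) with a, b > 1 the mode is (a−1)/(a+b−2) = 23/32 ≈ 0.719.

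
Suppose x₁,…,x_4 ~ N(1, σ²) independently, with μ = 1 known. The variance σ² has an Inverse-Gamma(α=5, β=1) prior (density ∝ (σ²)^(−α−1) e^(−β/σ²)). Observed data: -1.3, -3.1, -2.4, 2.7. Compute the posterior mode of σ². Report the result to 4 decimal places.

Sum of squared deviations about the known mean: SS = (-1.3−1)² + (-3.1−1)² + (-2.4−1)² + (2.7−1)² = 36.55.
The Normal likelihood contributes (σ²)^(−n/2) exp(−SS/(2σ²)), so the posterior is Inverse-Gamma(α + n/2, β + SS/2) = Inverse-Gamma(7, 19.275).
The mode of Inverse-Gamma(a, b) is b/(a+1) = 19.275/8 ≈ 2.4094.

σ̂²_MAP = 2.4094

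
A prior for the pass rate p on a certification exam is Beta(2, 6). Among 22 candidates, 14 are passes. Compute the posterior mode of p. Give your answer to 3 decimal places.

p̂_MAP = 0.536

Prior: Beta(2, 6).
Data: 14 successes in 22 trials. The binomial likelihood contributes p^14(1−p)^8, so the posterior is Beta(2+14, 6+8) = Beta(16, 14).
For Beta(a, b) with a, b > 1 the mode is (a−1)/(a+b−2) = 15/28 ≈ 0.536.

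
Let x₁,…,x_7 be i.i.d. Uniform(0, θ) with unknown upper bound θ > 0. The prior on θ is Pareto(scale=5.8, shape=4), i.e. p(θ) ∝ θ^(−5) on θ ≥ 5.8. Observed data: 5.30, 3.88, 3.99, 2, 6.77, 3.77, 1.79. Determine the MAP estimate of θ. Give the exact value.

The Uniform(0, θ) likelihood is θ^(−n) for θ ≥ max(xᵢ), zero otherwise. Here max(xᵢ) = 6.77.
Posterior ∝ θ^(−5) · θ^(−7) = θ^(−12) on θ ≥ max(5.8, 6.77) = 6.77.
This density is strictly decreasing in θ, so the posterior mode lies at the lower boundary of the support.

θ̂_MAP = 6.77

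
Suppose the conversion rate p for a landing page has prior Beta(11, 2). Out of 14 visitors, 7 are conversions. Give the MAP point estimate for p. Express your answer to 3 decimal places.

Prior: Beta(11, 2).
Data: 7 successes in 14 trials. The binomial likelihood contributes p^7(1−p)^7, so the posterior is Beta(11+7, 2+7) = Beta(18, 9).
For Beta(a, b) with a, b > 1 the mode is (a−1)/(a+b−2) = 17/25 ≈ 0.680.

p̂_MAP = 0.680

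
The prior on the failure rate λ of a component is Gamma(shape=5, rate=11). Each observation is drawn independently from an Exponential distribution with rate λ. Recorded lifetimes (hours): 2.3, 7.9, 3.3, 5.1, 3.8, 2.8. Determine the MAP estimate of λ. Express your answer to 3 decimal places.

λ̂_MAP = 0.276

The Exponential(rate=λ) likelihood is ∝ λ^n e^(−λΣtᵢ). Here n = 6 and Σtᵢ = 2.3 + 7.9 + 3.3 + 5.1 + 3.8 + 2.8 = 25.2.
Posterior ∝ λ^4e^(−11λ) · λ^6e^(−25.2λ) = λ^10e^(−36.2λ), i.e. Gamma(11, 36.2).
Mode = (a−1)/b = 10/36.2 ≈ 0.276.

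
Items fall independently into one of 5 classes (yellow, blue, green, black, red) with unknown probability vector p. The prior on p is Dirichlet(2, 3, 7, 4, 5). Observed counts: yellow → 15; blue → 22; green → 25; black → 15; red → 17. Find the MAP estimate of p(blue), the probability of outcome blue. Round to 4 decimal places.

The posterior is Dirichlet(αᵢ + nᵢ) = Dirichlet(17, 25, 32, 19, 22).
For a Dirichlet(a₁,…,a_K) with all aᵢ > 1, the mode has j-th component (aⱼ − 1)/(Σaᵢ − K).
Here Σaᵢ = 115 and K = 5, so p(blue) = (25 − 1)/(115 − 5) = 24/110 ≈ 0.2182.

MAP estimate of p(blue) = 0.2182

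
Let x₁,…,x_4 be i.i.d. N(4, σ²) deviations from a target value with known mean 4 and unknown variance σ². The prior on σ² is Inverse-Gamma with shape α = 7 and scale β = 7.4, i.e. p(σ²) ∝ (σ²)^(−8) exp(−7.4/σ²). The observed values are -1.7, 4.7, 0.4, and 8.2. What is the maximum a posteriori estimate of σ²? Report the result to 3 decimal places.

σ̂²_MAP = 3.919

Sum of squared deviations about the known mean: SS = (-1.7−4)² + (4.7−4)² + (0.4−4)² + (8.2−4)² = 63.58.
The Normal likelihood contributes (σ²)^(−n/2) exp(−SS/(2σ²)), so the posterior is Inverse-Gamma(α + n/2, β + SS/2) = Inverse-Gamma(9, 39.19).
The mode of Inverse-Gamma(a, b) is b/(a+1) = 39.19/10 ≈ 3.919.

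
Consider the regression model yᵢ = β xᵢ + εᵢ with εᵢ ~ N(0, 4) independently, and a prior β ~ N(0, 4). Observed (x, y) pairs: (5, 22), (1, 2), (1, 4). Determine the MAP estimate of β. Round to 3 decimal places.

β̂_MAP = 4.143

log p(β | y) = −Σ(yᵢ − βxᵢ)²/(2·4) − β²/(2·4) + const.
Setting the derivative to zero: Σxᵢ(yᵢ − βxᵢ)/4 − β/4 = 0, so β = Σxᵢyᵢ / (Σxᵢ² + σ²/τ²).
Σxᵢyᵢ = 5·22 + 1·2 + 1·4 = 116; Σxᵢ² = 27; σ²/τ² = 1.
β̂_MAP = 116 / (27 + 1) = 116/28 ≈ 4.143.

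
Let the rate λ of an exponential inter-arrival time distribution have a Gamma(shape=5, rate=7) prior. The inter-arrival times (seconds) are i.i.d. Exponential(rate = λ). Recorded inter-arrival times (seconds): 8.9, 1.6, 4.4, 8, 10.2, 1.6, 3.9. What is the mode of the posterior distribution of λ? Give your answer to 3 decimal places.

The Exponential(rate=λ) likelihood is ∝ λ^n e^(−λΣtᵢ). Here n = 7 and Σtᵢ = 8.9 + 1.6 + 4.4 + 8 + 10.2 + 1.6 + 3.9 = 38.6.
Posterior ∝ λ^4e^(−7λ) · λ^7e^(−38.6λ) = λ^11e^(−45.6λ), i.e. Gamma(12, 45.6).
Mode = (a−1)/b = 11/45.6 ≈ 0.241.

λ̂_MAP = 0.241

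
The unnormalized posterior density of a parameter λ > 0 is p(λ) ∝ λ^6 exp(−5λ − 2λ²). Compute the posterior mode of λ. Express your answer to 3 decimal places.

ℓ'(λ) = 6/λ − 5 − 4λ. Setting this to zero and multiplying by λ: 4λ² + 5λ − 6 = 0.
λ = (−5 + √(5² + 4·4·6)) / (2·4) = (−5 + √121) / 8 = (−5 + 11)/8 = 3/4.
ℓ''(λ) = −6/λ² − 4 < 0, confirming a maximum.

λ̂_MAP = 0.750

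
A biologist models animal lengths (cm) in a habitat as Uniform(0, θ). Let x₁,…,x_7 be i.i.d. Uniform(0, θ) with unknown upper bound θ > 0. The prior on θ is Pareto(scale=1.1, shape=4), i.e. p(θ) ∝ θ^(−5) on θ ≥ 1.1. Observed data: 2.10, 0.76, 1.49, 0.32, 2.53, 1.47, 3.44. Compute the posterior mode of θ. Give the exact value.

θ̂_MAP = 3.44

The Uniform(0, θ) likelihood is θ^(−n) for θ ≥ max(xᵢ), zero otherwise. Here max(xᵢ) = 3.44.
Posterior ∝ θ^(−5) · θ^(−7) = θ^(−12) on θ ≥ max(1.1, 3.44) = 3.44.
This density is strictly decreasing in θ, so the posterior mode lies at the lower boundary of the support.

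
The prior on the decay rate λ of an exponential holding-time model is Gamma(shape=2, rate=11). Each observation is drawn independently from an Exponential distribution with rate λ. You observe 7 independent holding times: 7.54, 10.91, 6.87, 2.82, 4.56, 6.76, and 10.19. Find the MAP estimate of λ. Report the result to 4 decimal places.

The Exponential(rate=λ) likelihood is ∝ λ^n e^(−λΣtᵢ). Here n = 7 and Σtᵢ = 7.54 + 10.91 + 6.87 + 2.82 + 4.56 + 6.76 + 10.19 = 49.65.
Posterior ∝ λe^(−11λ) · λ^7e^(−49.65λ) = λ^8e^(−60.65λ), i.e. Gamma(9, 60.65).
Mode = (a−1)/b = 8/60.65 ≈ 0.1319.

λ̂_MAP = 0.1319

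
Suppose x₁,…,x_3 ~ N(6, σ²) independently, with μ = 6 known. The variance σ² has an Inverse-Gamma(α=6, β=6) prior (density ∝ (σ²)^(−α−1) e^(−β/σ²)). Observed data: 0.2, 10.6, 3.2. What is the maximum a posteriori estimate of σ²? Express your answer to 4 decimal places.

Sum of squared deviations about the known mean: SS = (0.2−6)² + (10.6−6)² + (3.2−6)² = 62.64.
The Normal likelihood contributes (σ²)^(−n/2) exp(−SS/(2σ²)), so the posterior is Inverse-Gamma(α + n/2, β + SS/2) = Inverse-Gamma(7.5, 37.32).
The mode of Inverse-Gamma(a, b) is b/(a+1) = 37.32/8.5 ≈ 4.3906.

σ̂²_MAP = 4.3906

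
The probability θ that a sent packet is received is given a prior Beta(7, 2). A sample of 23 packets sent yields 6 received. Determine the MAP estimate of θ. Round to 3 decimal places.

Prior: Beta(7, 2).
Data: 6 successes in 23 trials. The binomial likelihood contributes θ^6(1−θ)^17, so the posterior is Beta(7+6, 2+17) = Beta(13, 19).
For Beta(a, b) with a, b > 1 the mode is (a−1)/(a+b−2) = 12/30 ≈ 0.400.

θ̂_MAP = 0.400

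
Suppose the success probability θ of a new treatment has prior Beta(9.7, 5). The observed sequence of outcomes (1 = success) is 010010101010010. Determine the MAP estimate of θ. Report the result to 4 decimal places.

θ̂_MAP = 0.5307

Prior: Beta(9.7, 5).
Data: 6 successes in 15 trials (from the sequence). The binomial likelihood contributes θ^6(1−θ)^9, so the posterior is Beta(9.7+6, 5+9) = Beta(15.7, 14).
For Beta(a, b) with a, b > 1 the mode is (a−1)/(a+b−2) = 14.7/27.7 ≈ 0.5307.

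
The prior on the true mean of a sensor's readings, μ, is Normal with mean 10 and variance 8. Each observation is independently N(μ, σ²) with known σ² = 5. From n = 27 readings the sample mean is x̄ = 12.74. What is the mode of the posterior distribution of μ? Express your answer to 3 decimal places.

μ̂_MAP = 12.678

n = 27, x̄ = 12.74.
For a Normal prior and Normal likelihood with known variance, the posterior is Normal; its mode equals its mean, the precision-weighted average.
Prior precision 1/σ₀² = 1/8 = 0.125; data precision n/σ² = 27/5 = 5.4.
μ̂ = (0.125·10 + 5.4·12.74) / (0.125 + 5.4) = 70.046/5.525 = 70046/5525 ≈ 12.678.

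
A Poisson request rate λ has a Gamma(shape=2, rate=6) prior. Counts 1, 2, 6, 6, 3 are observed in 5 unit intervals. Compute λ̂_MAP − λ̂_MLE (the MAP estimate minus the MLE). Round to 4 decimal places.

Σxᵢ = 18. Posterior is Gamma(20, 11); MAP = (20−1)/11 = 19/11 ≈ 1.72727.
MLE = x̄ = 18/5 ≈ 3.60000.
Difference = 19/11 − 18/5 = -103/55 ≈ -1.8727.

MAP − MLE = -1.8727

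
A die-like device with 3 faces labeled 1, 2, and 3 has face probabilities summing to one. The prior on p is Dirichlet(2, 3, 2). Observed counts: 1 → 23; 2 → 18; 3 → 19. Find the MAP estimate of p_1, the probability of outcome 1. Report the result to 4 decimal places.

The posterior is Dirichlet(αᵢ + nᵢ) = Dirichlet(25, 21, 21).
For a Dirichlet(a₁,…,a_K) with all aᵢ > 1, the mode has j-th component (aⱼ − 1)/(Σaᵢ − K).
Here Σaᵢ = 67 and K = 3, so p_1 = (25 − 1)/(67 − 3) = 24/64 ≈ 0.3750.

MAP estimate: 0.3750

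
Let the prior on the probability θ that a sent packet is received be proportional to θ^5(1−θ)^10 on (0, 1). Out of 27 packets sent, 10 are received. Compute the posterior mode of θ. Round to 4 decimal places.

θ̂_MAP = 0.3571

The prior density ∝ θ^5(1−θ)^10 is the kernel of Beta(6, 11).
Data: 10 successes in 27 trials. The binomial likelihood contributes θ^10(1−θ)^17, so the posterior is Beta(6+10, 11+17) = Beta(16, 28).
For Beta(a, b) with a, b > 1 the mode is (a−1)/(a+b−2) = 15/42 ≈ 0.3571.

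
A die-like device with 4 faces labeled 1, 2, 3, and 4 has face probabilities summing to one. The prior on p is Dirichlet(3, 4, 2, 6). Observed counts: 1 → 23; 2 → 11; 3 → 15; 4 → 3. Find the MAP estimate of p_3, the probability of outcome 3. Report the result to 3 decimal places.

The posterior is Dirichlet(αᵢ + nᵢ) = Dirichlet(26, 15, 17, 9).
For a Dirichlet(a₁,…,a_K) with all aᵢ > 1, the mode has j-th component (aⱼ − 1)/(Σaᵢ − K).
Here Σaᵢ = 67 and K = 4, so p_3 = (17 − 1)/(67 − 4) = 16/63 ≈ 0.254.

MAP estimate: 0.254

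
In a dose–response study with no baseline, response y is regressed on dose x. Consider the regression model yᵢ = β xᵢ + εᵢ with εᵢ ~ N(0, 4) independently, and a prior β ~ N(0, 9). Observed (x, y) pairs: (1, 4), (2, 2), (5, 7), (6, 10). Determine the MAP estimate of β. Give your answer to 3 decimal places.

β̂_MAP = 1.550

log p(β | y) = −Σ(yᵢ − βxᵢ)²/(2·4) − β²/(2·9) + const.
Setting the derivative to zero: Σxᵢ(yᵢ − βxᵢ)/4 − β/9 = 0, so β = Σxᵢyᵢ / (Σxᵢ² + σ²/τ²).
Σxᵢyᵢ = 1·4 + 2·2 + 5·7 + 6·10 = 103; Σxᵢ² = 66; σ²/τ² = 4/9.
β̂_MAP = 103 / (66 + 4/9) = 103/(598/9) = 927/598 ≈ 1.550.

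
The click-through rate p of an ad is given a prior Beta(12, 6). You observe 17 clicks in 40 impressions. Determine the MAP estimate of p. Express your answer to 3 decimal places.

p̂_MAP = 0.500

Prior: Beta(12, 6).
Data: 17 successes in 40 trials. The binomial likelihood contributes p^17(1−p)^23, so the posterior is Beta(12+17, 6+23) = Beta(29, 29).
For Beta(a, b) with a, b > 1 the mode is (a−1)/(a+b−2) = 28/56 ≈ 0.500.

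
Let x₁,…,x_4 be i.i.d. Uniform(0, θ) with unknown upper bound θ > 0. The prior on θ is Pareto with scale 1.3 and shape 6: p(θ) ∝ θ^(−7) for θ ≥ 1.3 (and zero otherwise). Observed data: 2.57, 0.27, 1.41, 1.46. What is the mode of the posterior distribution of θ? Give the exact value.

θ̂_MAP = 2.57

The Uniform(0, θ) likelihood is θ^(−n) for θ ≥ max(xᵢ), zero otherwise. Here max(xᵢ) = 2.57.
Posterior ∝ θ^(−7) · θ^(−4) = θ^(−11) on θ ≥ max(1.3, 2.57) = 2.57.
This density is strictly decreasing in θ, so the posterior mode lies at the lower boundary of the support.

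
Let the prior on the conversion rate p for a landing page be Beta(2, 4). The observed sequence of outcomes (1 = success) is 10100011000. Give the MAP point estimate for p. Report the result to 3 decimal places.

p̂_MAP = 0.333

Prior: Beta(2, 4).
Data: 4 successes in 11 trials (from the sequence). The binomial likelihood contributes p^4(1−p)^7, so the posterior is Beta(2+4, 4+7) = Beta(6, 11).
For Beta(a, b) with a, b > 1 the mode is (a−1)/(a+b−2) = 5/15 ≈ 0.333.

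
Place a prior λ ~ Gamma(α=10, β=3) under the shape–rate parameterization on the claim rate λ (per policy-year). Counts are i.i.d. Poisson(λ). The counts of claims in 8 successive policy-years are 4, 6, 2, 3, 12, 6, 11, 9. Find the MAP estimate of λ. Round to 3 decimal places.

λ̂_MAP = 5.636

Σxᵢ = 4+6+2+3+12+6+11+9 = 53, with n = 8.
Posterior ∝ λ^9e^(−3λ) · λ^53e^(−8λ) = λ^62e^(−11λ), i.e. Gamma(shape=63, rate=11).
The mode of a Gamma(a, b) with a ≥ 1 (shape–rate) is (a−1)/b = 62/11 ≈ 5.636.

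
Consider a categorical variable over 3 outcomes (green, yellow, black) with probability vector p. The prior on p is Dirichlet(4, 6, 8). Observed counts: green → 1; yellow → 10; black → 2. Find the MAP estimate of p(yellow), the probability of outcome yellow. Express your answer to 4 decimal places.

MAP estimate of p(yellow) = 0.5357

The posterior is Dirichlet(αᵢ + nᵢ) = Dirichlet(5, 16, 10).
For a Dirichlet(a₁,…,a_K) with all aᵢ > 1, the mode has j-th component (aⱼ − 1)/(Σaᵢ − K).
Here Σaᵢ = 31 and K = 3, so p(yellow) = (16 − 1)/(31 − 3) = 15/28 ≈ 0.5357.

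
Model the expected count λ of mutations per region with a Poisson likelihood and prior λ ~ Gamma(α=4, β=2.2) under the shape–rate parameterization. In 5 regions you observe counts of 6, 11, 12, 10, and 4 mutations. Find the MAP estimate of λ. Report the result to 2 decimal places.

λ̂_MAP = 6.39

Σxᵢ = 6+11+12+10+4 = 43, with n = 5.
Posterior ∝ λ^3e^(−2.2λ) · λ^43e^(−5λ) = λ^46e^(−7.2λ), i.e. Gamma(shape=47, rate=7.2).
The mode of a Gamma(a, b) with a ≥ 1 (shape–rate) is (a−1)/b = 46/7.2 ≈ 6.39.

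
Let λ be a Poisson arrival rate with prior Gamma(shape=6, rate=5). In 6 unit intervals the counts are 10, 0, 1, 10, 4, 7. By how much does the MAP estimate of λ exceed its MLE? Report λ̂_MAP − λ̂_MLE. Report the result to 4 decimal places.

MAP − MLE = -1.9697

Σxᵢ = 32. Posterior is Gamma(38, 11); MAP = (38−1)/11 = 37/11 ≈ 3.36364.
MLE = x̄ = 32/6 ≈ 5.33333.
Difference = 37/11 − 32/6 = -65/33 ≈ -1.9697.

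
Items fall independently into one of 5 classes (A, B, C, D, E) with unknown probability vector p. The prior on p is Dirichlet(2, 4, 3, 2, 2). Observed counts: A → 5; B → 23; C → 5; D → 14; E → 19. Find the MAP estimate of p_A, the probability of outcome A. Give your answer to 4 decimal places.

MAP estimate of p_A = 0.0811

The posterior is Dirichlet(αᵢ + nᵢ) = Dirichlet(7, 27, 8, 16, 21).
For a Dirichlet(a₁,…,a_K) with all aᵢ > 1, the mode has j-th component (aⱼ − 1)/(Σaᵢ − K).
Here Σaᵢ = 79 and K = 5, so p_A = (7 − 1)/(79 − 5) = 6/74 ≈ 0.0811.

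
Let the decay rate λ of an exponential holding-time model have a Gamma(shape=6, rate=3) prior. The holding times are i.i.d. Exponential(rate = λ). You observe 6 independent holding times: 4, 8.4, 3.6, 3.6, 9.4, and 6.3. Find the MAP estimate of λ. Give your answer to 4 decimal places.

λ̂_MAP = 0.2872

The Exponential(rate=λ) likelihood is ∝ λ^n e^(−λΣtᵢ). Here n = 6 and Σtᵢ = 4 + 8.4 + 3.6 + 3.6 + 9.4 + 6.3 = 35.3.
Posterior ∝ λ^5e^(−3λ) · λ^6e^(−35.3λ) = λ^11e^(−38.3λ), i.e. Gamma(12, 38.3).
Mode = (a−1)/b = 11/38.3 ≈ 0.2872.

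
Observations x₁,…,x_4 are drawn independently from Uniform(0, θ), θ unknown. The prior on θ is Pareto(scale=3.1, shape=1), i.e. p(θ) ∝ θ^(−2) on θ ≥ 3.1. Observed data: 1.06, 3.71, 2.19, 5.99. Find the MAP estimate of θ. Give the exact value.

The Uniform(0, θ) likelihood is θ^(−n) for θ ≥ max(xᵢ), zero otherwise. Here max(xᵢ) = 5.99.
Posterior ∝ θ^(−2) · θ^(−4) = θ^(−6) on θ ≥ max(3.1, 5.99) = 5.99.
This density is strictly decreasing in θ, so the posterior mode lies at the lower boundary of the support.

θ̂_MAP = 5.99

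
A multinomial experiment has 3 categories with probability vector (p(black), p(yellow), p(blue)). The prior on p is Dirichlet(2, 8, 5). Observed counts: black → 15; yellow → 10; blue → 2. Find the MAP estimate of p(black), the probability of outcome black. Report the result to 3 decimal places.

The posterior is Dirichlet(αᵢ + nᵢ) = Dirichlet(17, 18, 7).
For a Dirichlet(a₁,…,a_K) with all aᵢ > 1, the mode has j-th component (aⱼ − 1)/(Σaᵢ − K).
Here Σaᵢ = 42 and K = 3, so p(black) = (17 − 1)/(42 − 3) = 16/39 ≈ 0.410.

MAP estimate of p(black) = 0.410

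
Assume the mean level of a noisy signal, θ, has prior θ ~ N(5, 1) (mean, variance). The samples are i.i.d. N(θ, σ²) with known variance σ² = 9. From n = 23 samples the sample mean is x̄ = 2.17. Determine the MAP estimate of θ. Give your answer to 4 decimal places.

θ̂_MAP = 2.9659

n = 23, x̄ = 2.17.
For a Normal prior and Normal likelihood with known variance, the posterior is Normal; its mode equals its mean, the precision-weighted average.
Prior precision 1/σ₀² = 1/1 = 1; data precision n/σ² = 23/9.
θ̂ = (1·5 + (23/9)·2.17) / (1 + 23/9) = (9491/900)/(32/9) = 2.9659375 ≈ 2.9659.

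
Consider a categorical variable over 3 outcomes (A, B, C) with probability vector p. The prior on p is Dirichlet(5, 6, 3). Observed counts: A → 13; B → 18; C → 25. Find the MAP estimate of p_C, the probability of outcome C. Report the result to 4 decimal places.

MAP estimate of p_C = 0.4030

The posterior is Dirichlet(αᵢ + nᵢ) = Dirichlet(18, 24, 28).
For a Dirichlet(a₁,…,a_K) with all aᵢ > 1, the mode has j-th component (aⱼ − 1)/(Σaᵢ − K).
Here Σaᵢ = 70 and K = 3, so p_C = (28 − 1)/(70 − 3) = 27/67 ≈ 0.4030.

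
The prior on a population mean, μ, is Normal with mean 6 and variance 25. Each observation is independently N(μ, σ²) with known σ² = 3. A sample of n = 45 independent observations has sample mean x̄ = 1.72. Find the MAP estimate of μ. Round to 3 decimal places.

μ̂_MAP = 1.731

n = 45, x̄ = 1.72.
For a Normal prior and Normal likelihood with known variance, the posterior is Normal; its mode equals its mean, the precision-weighted average.
Prior precision 1/σ₀² = 1/25 = 0.04; data precision n/σ² = 45/3 = 15.
μ̂ = (0.04·6 + 15·1.72) / (0.04 + 15) = 26.04/15.04 = 651/376 ≈ 1.731.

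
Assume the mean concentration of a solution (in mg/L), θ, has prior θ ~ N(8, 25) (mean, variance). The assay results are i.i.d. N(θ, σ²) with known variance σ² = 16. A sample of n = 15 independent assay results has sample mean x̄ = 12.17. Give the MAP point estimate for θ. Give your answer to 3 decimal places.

θ̂_MAP = 11.999

n = 15, x̄ = 12.17.
For a Normal prior and Normal likelihood with known variance, the posterior is Normal; its mode equals its mean, the precision-weighted average.
Prior precision 1/σ₀² = 1/25 = 0.04; data precision n/σ² = 15/16 = 0.9375.
θ̂ = (0.04·8 + 0.9375·12.17) / (0.04 + 0.9375) = 11.729375/0.9775 = 18767/1564 ≈ 11.999.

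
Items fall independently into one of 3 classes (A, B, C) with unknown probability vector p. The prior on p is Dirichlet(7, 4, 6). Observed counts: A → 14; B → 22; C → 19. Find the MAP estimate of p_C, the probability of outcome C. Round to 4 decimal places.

MAP estimate of p_C = 0.3478

The posterior is Dirichlet(αᵢ + nᵢ) = Dirichlet(21, 26, 25).
For a Dirichlet(a₁,…,a_K) with all aᵢ > 1, the mode has j-th component (aⱼ − 1)/(Σaᵢ − K).
Here Σaᵢ = 72 and K = 3, so p_C = (25 − 1)/(72 − 3) = 24/69 ≈ 0.3478.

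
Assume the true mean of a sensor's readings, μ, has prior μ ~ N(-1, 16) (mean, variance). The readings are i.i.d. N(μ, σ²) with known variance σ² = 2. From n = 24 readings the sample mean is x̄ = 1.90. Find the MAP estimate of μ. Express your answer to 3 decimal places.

μ̂_MAP = 1.885

n = 24, x̄ = 1.90.
For a Normal prior and Normal likelihood with known variance, the posterior is Normal; its mode equals its mean, the precision-weighted average.
Prior precision 1/σ₀² = 1/16 = 0.0625; data precision n/σ² = 24/2 = 12.
μ̂ = (0.0625·(-1) + 12·1.9) / (0.0625 + 12) = 22.7375/12.0625 = 1819/965 ≈ 1.885.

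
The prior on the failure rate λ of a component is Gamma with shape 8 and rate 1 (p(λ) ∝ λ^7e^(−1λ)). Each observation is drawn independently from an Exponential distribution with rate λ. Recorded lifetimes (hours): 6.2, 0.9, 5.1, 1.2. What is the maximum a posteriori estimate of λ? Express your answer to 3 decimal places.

The Exponential(rate=λ) likelihood is ∝ λ^n e^(−λΣtᵢ). Here n = 4 and Σtᵢ = 6.2 + 0.9 + 5.1 + 1.2 = 13.4.
Posterior ∝ λ^7e^(−1λ) · λ^4e^(−13.4λ) = λ^11e^(−14.4λ), i.e. Gamma(12, 14.4).
Mode = (a−1)/b = 11/14.4 ≈ 0.764.

λ̂_MAP = 0.764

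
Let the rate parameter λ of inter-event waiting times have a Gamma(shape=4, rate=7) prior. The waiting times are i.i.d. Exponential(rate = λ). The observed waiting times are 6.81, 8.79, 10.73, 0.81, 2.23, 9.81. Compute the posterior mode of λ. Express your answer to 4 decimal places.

The Exponential(rate=λ) likelihood is ∝ λ^n e^(−λΣtᵢ). Here n = 6 and Σtᵢ = 6.81 + 8.79 + 10.73 + 0.81 + 2.23 + 9.81 = 39.18.
Posterior ∝ λ^3e^(−7λ) · λ^6e^(−39.18λ) = λ^9e^(−46.18λ), i.e. Gamma(10, 46.18).
Mode = (a−1)/b = 9/46.18 ≈ 0.1949.

λ̂_MAP = 0.1949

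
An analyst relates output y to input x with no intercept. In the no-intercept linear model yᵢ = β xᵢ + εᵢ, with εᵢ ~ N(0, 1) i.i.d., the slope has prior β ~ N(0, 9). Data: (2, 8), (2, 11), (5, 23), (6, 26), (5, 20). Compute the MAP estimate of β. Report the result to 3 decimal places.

log p(β | y) = −Σ(yᵢ − βxᵢ)²/(2·1) − β²/(2·9) + const.
Setting the derivative to zero: Σxᵢ(yᵢ − βxᵢ)/1 − β/9 = 0, so β = Σxᵢyᵢ / (Σxᵢ² + σ²/τ²).
Σxᵢyᵢ = 2·8 + 2·11 + 5·23 + 6·26 + 5·20 = 409; Σxᵢ² = 94; σ²/τ² = 1/9.
β̂_MAP = 409 / (94 + 1/9) = 409/(847/9) = 3681/847 ≈ 4.346.

β̂_MAP = 4.346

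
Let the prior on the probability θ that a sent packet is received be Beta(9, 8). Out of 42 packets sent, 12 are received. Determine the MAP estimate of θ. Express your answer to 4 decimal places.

θ̂_MAP = 0.3509

Prior: Beta(9, 8).
Data: 12 successes in 42 trials. The binomial likelihood contributes θ^12(1−θ)^30, so the posterior is Beta(9+12, 8+30) = Beta(21, 38).
For Beta(a, b) with a, b > 1 the mode is (a−1)/(a+b−2) = 20/57 ≈ 0.3509.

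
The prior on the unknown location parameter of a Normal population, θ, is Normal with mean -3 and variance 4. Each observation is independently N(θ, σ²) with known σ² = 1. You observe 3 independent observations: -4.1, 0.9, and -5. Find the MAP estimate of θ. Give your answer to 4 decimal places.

θ̂_MAP = -2.7538

n = 3; x̄ = ((-4.1) + 0.9 + (-5))/3 = -8.2/3 = -41/15 ≈ -2.7333.
For a Normal prior and Normal likelihood with known variance, the posterior is Normal; its mode equals its mean, the precision-weighted average.
Prior precision 1/σ₀² = 1/4 = 0.25; data precision n/σ² = 3/1 = 3.
θ̂ = (0.25·(-3) + 3·(-41/15)) / (0.25 + 3) = (-8.95)/3.25 = -179/65 ≈ -2.7538.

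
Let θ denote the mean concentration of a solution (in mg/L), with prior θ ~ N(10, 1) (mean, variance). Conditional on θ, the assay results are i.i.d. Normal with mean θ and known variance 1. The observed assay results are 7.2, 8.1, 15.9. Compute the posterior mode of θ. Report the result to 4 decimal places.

n = 3; x̄ = (7.2 + 8.1 + 15.9)/3 = 31.2/3 = 10.4.
For a Normal prior and Normal likelihood with known variance, the posterior is Normal; its mode equals its mean, the precision-weighted average.
Prior precision 1/σ₀² = 1/1 = 1; data precision n/σ² = 3/1 = 3.
θ̂ = (1·10 + 3·10.4) / (1 + 3) = 41.2/4 = 10.3000.

θ̂_MAP = 10.3000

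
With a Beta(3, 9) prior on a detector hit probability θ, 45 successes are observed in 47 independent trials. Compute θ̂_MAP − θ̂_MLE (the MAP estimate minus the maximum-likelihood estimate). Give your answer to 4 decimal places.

MAP − MLE = -0.1329

Posterior is Beta(48, 11); MAP = (48−1)/(59−2) = 47/57 ≈ 0.82456.
MLE ignores the prior: θ̂_MLE = k/n = 45/47 ≈ 0.95745.
Difference = 47/57 − 45/47 = -356/2679 ≈ -0.1329.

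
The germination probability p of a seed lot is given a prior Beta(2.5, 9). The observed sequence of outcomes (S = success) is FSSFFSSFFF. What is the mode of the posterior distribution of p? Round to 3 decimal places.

Prior: Beta(2.5, 9).
Data: 4 successes in 10 trials (from the sequence). The binomial likelihood contributes p^4(1−p)^6, so the posterior is Beta(2.5+4, 9+6) = Beta(6.5, 15).
For Beta(a, b) with a, b > 1 the mode is (a−1)/(a+b−2) = 5.5/19.5 ≈ 0.282.

p̂_MAP = 0.282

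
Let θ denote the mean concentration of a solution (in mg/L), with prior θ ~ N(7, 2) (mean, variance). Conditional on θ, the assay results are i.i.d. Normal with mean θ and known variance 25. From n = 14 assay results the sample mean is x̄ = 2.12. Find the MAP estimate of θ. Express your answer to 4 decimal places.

n = 14, x̄ = 2.12.
For a Normal prior and Normal likelihood with known variance, the posterior is Normal; its mode equals its mean, the precision-weighted average.
Prior precision 1/σ₀² = 1/2 = 0.5; data precision n/σ² = 14/25 = 0.56.
θ̂ = (0.5·7 + 0.56·2.12) / (0.5 + 0.56) = 4.6872/1.06 = 5859/1325 ≈ 4.4219.

θ̂_MAP = 4.4219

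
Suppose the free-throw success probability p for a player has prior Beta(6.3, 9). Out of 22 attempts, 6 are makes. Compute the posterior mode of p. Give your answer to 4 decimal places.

Prior: Beta(6.3, 9).
Data: 6 successes in 22 trials. The binomial likelihood contributes p^6(1−p)^16, so the posterior is Beta(6.3+6, 9+16) = Beta(12.3, 25).
For Beta(a, b) with a, b > 1 the mode is (a−1)/(a+b−2) = 11.3/35.3 ≈ 0.3201.

p̂_MAP = 0.3201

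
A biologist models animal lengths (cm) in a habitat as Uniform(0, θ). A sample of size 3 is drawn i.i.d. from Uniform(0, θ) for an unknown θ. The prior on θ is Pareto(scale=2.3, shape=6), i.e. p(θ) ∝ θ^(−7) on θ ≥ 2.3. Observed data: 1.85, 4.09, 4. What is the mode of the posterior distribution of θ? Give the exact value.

θ̂_MAP = 4.09

The Uniform(0, θ) likelihood is θ^(−n) for θ ≥ max(xᵢ), zero otherwise. Here max(xᵢ) = 4.09.
Posterior ∝ θ^(−7) · θ^(−3) = θ^(−10) on θ ≥ max(2.3, 4.09) = 4.09.
This density is strictly decreasing in θ, so the posterior mode lies at the lower boundary of the support.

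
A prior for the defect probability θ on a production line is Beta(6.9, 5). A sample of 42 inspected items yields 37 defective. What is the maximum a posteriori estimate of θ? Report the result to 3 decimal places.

θ̂_MAP = 0.827

Prior: Beta(6.9, 5).
Data: 37 successes in 42 trials. The binomial likelihood contributes θ^37(1−θ)^5, so the posterior is Beta(6.9+37, 5+5) = Beta(43.9, 10).
For Beta(a, b) with a, b > 1 the mode is (a−1)/(a+b−2) = 42.9/51.9 ≈ 0.827.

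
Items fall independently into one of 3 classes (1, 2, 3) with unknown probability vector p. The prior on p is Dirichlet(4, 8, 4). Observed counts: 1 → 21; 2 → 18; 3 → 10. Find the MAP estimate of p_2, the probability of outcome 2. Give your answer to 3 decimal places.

MAP estimate: 0.403

The posterior is Dirichlet(αᵢ + nᵢ) = Dirichlet(25, 26, 14).
For a Dirichlet(a₁,…,a_K) with all aᵢ > 1, the mode has j-th component (aⱼ − 1)/(Σaᵢ − K).
Here Σaᵢ = 65 and K = 3, so p_2 = (26 − 1)/(65 − 3) = 25/62 ≈ 0.403.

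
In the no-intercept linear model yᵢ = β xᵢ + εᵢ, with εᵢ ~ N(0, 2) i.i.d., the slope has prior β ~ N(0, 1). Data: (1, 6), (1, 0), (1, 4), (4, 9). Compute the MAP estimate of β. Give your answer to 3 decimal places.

log p(β | y) = −Σ(yᵢ − βxᵢ)²/(2·2) − β²/(2·1) + const.
Setting the derivative to zero: Σxᵢ(yᵢ − βxᵢ)/2 − β/1 = 0, so β = Σxᵢyᵢ / (Σxᵢ² + σ²/τ²).
Σxᵢyᵢ = 1·6 + 1·0 + 1·4 + 4·9 = 46; Σxᵢ² = 19; σ²/τ² = 2.
β̂_MAP = 46 / (19 + 2) = 46/21 ≈ 2.190.

β̂_MAP = 2.190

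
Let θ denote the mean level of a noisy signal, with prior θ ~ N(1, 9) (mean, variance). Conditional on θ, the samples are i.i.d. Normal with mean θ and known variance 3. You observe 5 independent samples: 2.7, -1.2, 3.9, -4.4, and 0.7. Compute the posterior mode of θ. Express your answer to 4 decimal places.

θ̂_MAP = 0.3813

n = 5; x̄ = (2.7 + (-1.2) + 3.9 + (-4.4) + 0.7)/5 = 1.7/5 = 0.34.
For a Normal prior and Normal likelihood with known variance, the posterior is Normal; its mode equals its mean, the precision-weighted average.
Prior precision 1/σ₀² = 1/9; data precision n/σ² = 5/3.
θ̂ = ((1/9)·1 + (5/3)·0.34) / (1/9 + 5/3) = (61/90)/(16/9) = 0.38125 ≈ 0.3813.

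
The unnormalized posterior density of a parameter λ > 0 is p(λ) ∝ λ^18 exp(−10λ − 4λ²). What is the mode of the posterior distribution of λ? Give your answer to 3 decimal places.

λ̂_MAP = 1.000

ℓ'(λ) = 18/λ − 10 − 8λ. Setting this to zero and multiplying by λ: 8λ² + 10λ − 18 = 0.
λ = (−10 + √(10² + 4·8·18)) / (2·8) = (−10 + √676) / 16 = (−10 + 26)/16 = 1.
ℓ''(λ) = −18/λ² − 8 < 0, confirming a maximum.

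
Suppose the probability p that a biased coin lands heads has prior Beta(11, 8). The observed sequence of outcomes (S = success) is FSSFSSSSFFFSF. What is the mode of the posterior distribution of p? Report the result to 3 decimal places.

Prior: Beta(11, 8).
Data: 7 successes in 13 trials (from the sequence). The binomial likelihood contributes p^7(1−p)^6, so the posterior is Beta(11+7, 8+6) = Beta(18, 14).
For Beta(a, b) with a, b > 1 the mode is (a−1)/(a+b−2) = 17/30 ≈ 0.567.

p̂_MAP = 0.567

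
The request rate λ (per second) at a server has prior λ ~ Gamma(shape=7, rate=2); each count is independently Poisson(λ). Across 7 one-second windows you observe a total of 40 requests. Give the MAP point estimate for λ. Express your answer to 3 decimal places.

Σxᵢ = 40, n = 7.
Posterior ∝ λ^6e^(−2λ) · λ^40e^(−7λ) = λ^46e^(−9λ), i.e. Gamma(shape=47, rate=9).
The mode of a Gamma(a, b) with a ≥ 1 (shape–rate) is (a−1)/b = 46/9 ≈ 5.111.

λ̂_MAP = 5.111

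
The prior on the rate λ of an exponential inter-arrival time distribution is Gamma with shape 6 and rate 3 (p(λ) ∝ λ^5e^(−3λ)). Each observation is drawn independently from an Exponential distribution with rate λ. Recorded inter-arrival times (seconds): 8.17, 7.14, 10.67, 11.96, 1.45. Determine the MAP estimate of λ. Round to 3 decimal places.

The Exponential(rate=λ) likelihood is ∝ λ^n e^(−λΣtᵢ). Here n = 5 and Σtᵢ = 8.17 + 7.14 + 10.67 + 11.96 + 1.45 = 39.39.
Posterior ∝ λ^5e^(−3λ) · λ^5e^(−39.39λ) = λ^10e^(−42.39λ), i.e. Gamma(11, 42.39).
Mode = (a−1)/b = 10/42.39 ≈ 0.236.

λ̂_MAP = 0.236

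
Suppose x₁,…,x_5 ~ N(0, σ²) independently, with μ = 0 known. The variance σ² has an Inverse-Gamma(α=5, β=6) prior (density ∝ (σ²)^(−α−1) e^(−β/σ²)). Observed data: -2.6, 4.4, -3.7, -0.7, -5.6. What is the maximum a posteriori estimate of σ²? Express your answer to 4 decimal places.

σ̂²_MAP = 4.9212

Sum of squared deviations about the known mean: SS = (-2.6−0)² + (4.4−0)² + (-3.7−0)² + (-0.7−0)² + (-5.6−0)² = 71.66.
The Normal likelihood contributes (σ²)^(−n/2) exp(−SS/(2σ²)), so the posterior is Inverse-Gamma(α + n/2, β + SS/2) = Inverse-Gamma(7.5, 41.83).
The mode of Inverse-Gamma(a, b) is b/(a+1) = 41.83/8.5 ≈ 4.9212.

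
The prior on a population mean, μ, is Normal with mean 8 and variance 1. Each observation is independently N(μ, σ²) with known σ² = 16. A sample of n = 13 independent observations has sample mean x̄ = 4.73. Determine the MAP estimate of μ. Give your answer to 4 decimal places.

μ̂_MAP = 6.5341

n = 13, x̄ = 4.73.
For a Normal prior and Normal likelihood with known variance, the posterior is Normal; its mode equals its mean, the precision-weighted average.
Prior precision 1/σ₀² = 1/1 = 1; data precision n/σ² = 13/16 = 0.8125.
μ̂ = (1·8 + 0.8125·4.73) / (1 + 0.8125) = 11.843125/1.8125 = 18949/2900 ≈ 6.5341.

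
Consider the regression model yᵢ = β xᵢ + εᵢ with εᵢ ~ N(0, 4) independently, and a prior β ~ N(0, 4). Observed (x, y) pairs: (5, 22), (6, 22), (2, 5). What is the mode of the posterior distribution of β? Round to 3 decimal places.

log p(β | y) = −Σ(yᵢ − βxᵢ)²/(2·4) − β²/(2·4) + const.
Setting the derivative to zero: Σxᵢ(yᵢ − βxᵢ)/4 − β/4 = 0, so β = Σxᵢyᵢ / (Σxᵢ² + σ²/τ²).
Σxᵢyᵢ = 5·22 + 6·22 + 2·5 = 252; Σxᵢ² = 65; σ²/τ² = 1.
β̂_MAP = 252 / (65 + 1) = 252/66 ≈ 3.818.

β̂_MAP = 3.818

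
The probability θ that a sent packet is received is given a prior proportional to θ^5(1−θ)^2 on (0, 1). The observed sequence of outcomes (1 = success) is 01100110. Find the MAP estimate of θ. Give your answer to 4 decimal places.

The prior density ∝ θ^5(1−θ)^2 is the kernel of Beta(6, 3).
Data: 4 successes in 8 trials (from the sequence). The binomial likelihood contributes θ^4(1−θ)^4, so the posterior is Beta(6+4, 3+4) = Beta(10, 7).
For Beta(a, b) with a, b > 1 the mode is (a−1)/(a+b−2) = 9/15 ≈ 0.6000.

θ̂_MAP = 0.6000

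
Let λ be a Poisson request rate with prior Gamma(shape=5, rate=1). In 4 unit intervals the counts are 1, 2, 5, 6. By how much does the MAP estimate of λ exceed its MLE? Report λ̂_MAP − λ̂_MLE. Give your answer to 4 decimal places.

Σxᵢ = 14. Posterior is Gamma(19, 5); MAP = (19−1)/5 = 18/5 ≈ 3.60000.
MLE = x̄ = 14/4 ≈ 3.50000.
Difference = 18/5 − 14/4 = 1/10 ≈ 0.1000.

MAP − MLE = 0.1000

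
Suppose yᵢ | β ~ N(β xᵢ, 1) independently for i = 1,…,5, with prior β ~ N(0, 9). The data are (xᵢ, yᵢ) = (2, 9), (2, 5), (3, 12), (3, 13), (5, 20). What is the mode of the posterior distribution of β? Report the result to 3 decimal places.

β̂_MAP = 3.972

log p(β | y) = −Σ(yᵢ − βxᵢ)²/(2·1) − β²/(2·9) + const.
Setting the derivative to zero: Σxᵢ(yᵢ − βxᵢ)/1 − β/9 = 0, so β = Σxᵢyᵢ / (Σxᵢ² + σ²/τ²).
Σxᵢyᵢ = 2·9 + 2·5 + 3·12 + 3·13 + 5·20 = 203; Σxᵢ² = 51; σ²/τ² = 1/9.
β̂_MAP = 203 / (51 + 1/9) = 203/(460/9) = 1827/460 ≈ 3.972.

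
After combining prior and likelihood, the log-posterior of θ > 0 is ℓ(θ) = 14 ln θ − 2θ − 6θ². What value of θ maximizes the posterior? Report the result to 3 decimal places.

θ̂_MAP = 1.000

ℓ'(θ) = 14/θ − 2 − 12θ. Setting this to zero and multiplying by θ: 12θ² + 2θ − 14 = 0.
θ = (−2 + √(2² + 4·12·14)) / (2·12) = (−2 + √676) / 24 = (−2 + 26)/24 = 1.
ℓ''(θ) = −14/θ² − 12 < 0, confirming a maximum.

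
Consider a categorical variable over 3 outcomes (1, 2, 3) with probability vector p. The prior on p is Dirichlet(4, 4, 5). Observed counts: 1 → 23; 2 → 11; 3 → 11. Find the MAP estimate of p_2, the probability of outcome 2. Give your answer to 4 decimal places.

MAP estimate: 0.2545

The posterior is Dirichlet(αᵢ + nᵢ) = Dirichlet(27, 15, 16).
For a Dirichlet(a₁,…,a_K) with all aᵢ > 1, the mode has j-th component (aⱼ − 1)/(Σaᵢ − K).
Here Σaᵢ = 58 and K = 3, so p_2 = (15 − 1)/(58 − 3) = 14/55 ≈ 0.2545.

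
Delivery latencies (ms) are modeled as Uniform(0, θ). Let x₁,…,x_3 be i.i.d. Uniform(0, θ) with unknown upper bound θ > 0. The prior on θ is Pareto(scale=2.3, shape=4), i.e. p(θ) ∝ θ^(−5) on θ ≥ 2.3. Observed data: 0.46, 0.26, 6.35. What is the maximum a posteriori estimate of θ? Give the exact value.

The Uniform(0, θ) likelihood is θ^(−n) for θ ≥ max(xᵢ), zero otherwise. Here max(xᵢ) = 6.35.
Posterior ∝ θ^(−5) · θ^(−3) = θ^(−8) on θ ≥ max(2.3, 6.35) = 6.35.
This density is strictly decreasing in θ, so the posterior mode lies at the lower boundary of the support.

θ̂_MAP = 6.35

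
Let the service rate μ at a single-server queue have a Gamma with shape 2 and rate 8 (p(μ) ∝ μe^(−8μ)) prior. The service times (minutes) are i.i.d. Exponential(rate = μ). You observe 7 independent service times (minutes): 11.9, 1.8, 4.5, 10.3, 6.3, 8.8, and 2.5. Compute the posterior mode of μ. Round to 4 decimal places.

μ̂_MAP = 0.1479

The Exponential(rate=μ) likelihood is ∝ μ^n e^(−μΣtᵢ). Here n = 7 and Σtᵢ = 11.9 + 1.8 + 4.5 + 10.3 + 6.3 + 8.8 + 2.5 = 46.1.
Posterior ∝ μe^(−8μ) · μ^7e^(−46.1μ) = μ^8e^(−54.1μ), i.e. Gamma(9, 54.1).
Mode = (a−1)/b = 8/54.1 ≈ 0.1479.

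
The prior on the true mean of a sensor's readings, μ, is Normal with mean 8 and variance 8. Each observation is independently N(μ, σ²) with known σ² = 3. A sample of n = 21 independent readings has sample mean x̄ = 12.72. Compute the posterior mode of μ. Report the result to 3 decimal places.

n = 21, x̄ = 12.72.
For a Normal prior and Normal likelihood with known variance, the posterior is Normal; its mode equals its mean, the precision-weighted average.
Prior precision 1/σ₀² = 1/8 = 0.125; data precision n/σ² = 21/3 = 7.
μ̂ = (0.125·8 + 7·12.72) / (0.125 + 7) = 90.04/7.125 = 18008/1425 ≈ 12.637.

μ̂_MAP = 12.637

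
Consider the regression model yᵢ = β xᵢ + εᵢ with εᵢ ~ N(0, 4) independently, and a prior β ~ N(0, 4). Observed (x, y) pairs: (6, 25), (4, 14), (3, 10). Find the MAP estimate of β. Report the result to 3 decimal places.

β̂_MAP = 3.806

log p(β | y) = −Σ(yᵢ − βxᵢ)²/(2·4) − β²/(2·4) + const.
Setting the derivative to zero: Σxᵢ(yᵢ − βxᵢ)/4 − β/4 = 0, so β = Σxᵢyᵢ / (Σxᵢ² + σ²/τ²).
Σxᵢyᵢ = 6·25 + 4·14 + 3·10 = 236; Σxᵢ² = 61; σ²/τ² = 1.
β̂_MAP = 236 / (61 + 1) = 236/62 ≈ 3.806.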